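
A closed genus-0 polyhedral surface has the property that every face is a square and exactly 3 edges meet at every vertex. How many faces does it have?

Each face has 4 edges and each edge borders two faces, so 2E = 4F.
Each vertex has degree 3, so 3V = 2E and hence V = 4F/3.
Euler: V − E + F = 2 ⇒ (4F/3) − (4F/2) + F = 2.
Multiply by 6: (8 − 12 + 6)F = 12, i.e. 2F = 12.
So F = 6, E = 4·6/2 = 12, V = 4·6/3 = 8.

6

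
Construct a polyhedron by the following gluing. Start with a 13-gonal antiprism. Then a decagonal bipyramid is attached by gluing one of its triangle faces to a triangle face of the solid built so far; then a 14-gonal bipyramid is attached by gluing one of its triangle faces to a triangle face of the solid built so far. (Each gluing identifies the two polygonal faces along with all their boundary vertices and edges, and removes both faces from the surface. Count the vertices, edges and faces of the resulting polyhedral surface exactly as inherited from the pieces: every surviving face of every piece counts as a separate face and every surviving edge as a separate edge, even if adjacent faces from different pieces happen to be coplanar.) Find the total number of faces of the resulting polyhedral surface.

A 13-gonal antiprism: V=26, E=52, F=28.
Attach a decagonal bipyramid (V=12, E=30, F=20) along a 3-gon: merge 3 vertices and 3 edges, delete both glued faces → V=35, E=79, F=46.
Attach a 14-gonal bipyramid (V=16, E=42, F=28) along a 3-gon: merge 3 vertices and 3 edges, delete both glued faces → V=48, E=118, F=72.
Check: V − E + F = 48 − 118 + 72 = 2.

72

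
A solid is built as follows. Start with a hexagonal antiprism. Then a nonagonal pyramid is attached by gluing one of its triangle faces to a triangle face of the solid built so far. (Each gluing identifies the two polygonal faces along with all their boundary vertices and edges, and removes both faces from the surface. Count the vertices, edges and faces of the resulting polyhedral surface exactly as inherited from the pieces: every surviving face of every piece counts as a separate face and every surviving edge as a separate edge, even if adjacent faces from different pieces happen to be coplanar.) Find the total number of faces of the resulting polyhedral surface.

22

A hexagonal antiprism: V=12, E=24, F=14.
Attach a nonagonal pyramid (V=10, E=18, F=10) along a 3-gon: merge 3 vertices and 3 edges, delete both glued faces → V=19, E=39, F=22.
Check: V − E + F = 19 − 39 + 22 = 2.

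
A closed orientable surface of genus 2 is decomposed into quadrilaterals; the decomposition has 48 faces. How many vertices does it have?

46

χ = 2 − 2·2 = -2, and every face is a square so 4F = 2E.
E = 4·48/2 = 96. Then V = -2 + E − F = -2 + 96 − 48 = 46.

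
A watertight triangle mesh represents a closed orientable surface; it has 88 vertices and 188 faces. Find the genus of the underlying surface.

4

Every face is a triangle, so 2E = 3·188 = 564, giving E = 282.
χ = V − E + F = 88 − 282 + 188 = -6.
For a closed orientable surface χ = 2 − 2g, so g = (2 − (-6))/2 = 4.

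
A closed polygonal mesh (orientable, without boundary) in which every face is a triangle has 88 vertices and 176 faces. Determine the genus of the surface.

1

Every face is a triangle, so 2E = 3·176 = 528, giving E = 264.
χ = V − E + F = 88 − 264 + 176 = 0.
For a closed orientable surface χ = 2 − 2g, so g = (2 − (0))/2 = 1.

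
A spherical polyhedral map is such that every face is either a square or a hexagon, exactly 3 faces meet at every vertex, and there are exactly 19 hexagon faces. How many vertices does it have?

Let x be the number of squares; then F = 19 + x.
Edge–face incidences: 2E = 6·19 + 4·x = 114 + 4x.
Every vertex has degree 3, so 3V = 2E.
Euler: V − E + F = 2 ⇒ (2E)/3 − E + (19 + x) = 2.
Multiply by 6: 2·(2E) − 3·(2E) + 6·(19 + x) = 12, i.e. 114 + 6x − (114 + 4x) = 12.
Collecting terms: 2x = 12, so x = 6.
Then 2E = 114 + 4·6 = 138, so E = 69, V = 2E/3 = 46, F = 19 + 6 = 25.

46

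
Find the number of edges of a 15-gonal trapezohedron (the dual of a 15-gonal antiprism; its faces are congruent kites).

The n-trapezohedron (dual of the n-antiprism) has V = 2·15 + 2 = 32, E = 4·15 = 60, F = 2·15 = 30.
Check: V − E + F = 32 − 60 + 30 = 2.

60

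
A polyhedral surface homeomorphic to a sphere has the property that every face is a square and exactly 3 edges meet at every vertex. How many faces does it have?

Each face has 4 edges and each edge borders two faces, so 2E = 4F.
Each vertex has degree 3, so 3V = 2E and hence V = 4F/3.
Euler: V − E + F = 2 ⇒ (4F/3) − (4F/2) + F = 2.
Multiply by 6: (8 − 12 + 6)F = 12, i.e. 2F = 12.
So F = 6, E = 4·6/2 = 12, V = 4·6/3 = 8.

6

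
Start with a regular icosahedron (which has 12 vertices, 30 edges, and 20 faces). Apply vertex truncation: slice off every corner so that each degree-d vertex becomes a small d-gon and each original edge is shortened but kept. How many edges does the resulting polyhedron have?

Truncation replaces each original edge-end by a new vertex, so V′ = 2E = 60.
Each original edge survives, and each old vertex of degree d contributes d new edges; summing degrees gives Σd = 2E, so E′ = E + 2E = 3E = 90.
Each original face survives and each original vertex becomes one new face: F′ = F + V = 32.

90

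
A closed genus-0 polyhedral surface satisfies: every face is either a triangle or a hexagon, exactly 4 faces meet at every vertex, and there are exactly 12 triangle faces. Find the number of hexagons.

2

Let x be the number of hexagons; then F = 12 + x.
Edge–face incidences: 2E = 3·12 + 6·x = 36 + 6x.
Every vertex has degree 4, so 4V = 2E.
Euler: V − E + F = 2 ⇒ (2E)/4 − E + (12 + x) = 2.
Multiply by 8: 2·(2E) − 4·(2E) + 8·(12 + x) = 16, i.e. 96 + 8x − 2·(36 + 6x) = 16.
Collecting terms: −4x + 24 = 16, so −4x = −8, so x = 2.
Then 2E = 36 + 6·2 = 48, so E = 24, V = 2E/4 = 12, F = 12 + 2 = 14.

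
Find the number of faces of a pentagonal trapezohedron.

10

The n-trapezohedron (dual of the n-antiprism) has V = 2·5 + 2 = 12, E = 4·5 = 20, F = 2·5 = 10.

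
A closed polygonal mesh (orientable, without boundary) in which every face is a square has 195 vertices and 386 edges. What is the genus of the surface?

Every face is a square and each edge borders two faces, so 4F = 2·386, giving F = 193.
χ = V − E + F = 195 − 386 + 193 = 2.
For a closed orientable surface χ = 2 − 2g, so g = (2 − (2))/2 = 0.

0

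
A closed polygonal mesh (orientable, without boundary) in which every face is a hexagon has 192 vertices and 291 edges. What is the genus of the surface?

Every face is a hexagon and each edge borders two faces, so 6F = 2·291, giving F = 97.
χ = V − E + F = 192 − 291 + 97 = -2.
For a closed orientable surface χ = 2 − 2g, so g = (2 − (-2))/2 = 2.

2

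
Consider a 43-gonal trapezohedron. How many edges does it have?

The n-trapezohedron (dual of the n-antiprism) has V = 2·43 + 2 = 88, E = 4·43 = 172, F = 2·43 = 86.

172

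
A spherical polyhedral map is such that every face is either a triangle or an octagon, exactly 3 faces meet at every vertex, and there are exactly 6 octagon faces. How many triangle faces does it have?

8

Let x be the number of triangles; then F = 6 + x.
Edge–face incidences: 2E = 8·6 + 3·x = 48 + 3x.
Every vertex has degree 3, so 3V = 2E.
Euler: V − E + F = 2 ⇒ (2E)/3 − E + (6 + x) = 2.
Multiply by 6: 2·(2E) − 3·(2E) + 6·(6 + x) = 12, i.e. 36 + 6x − (48 + 3x) = 12.
Collecting terms: 3x − 12 = 12, so 3x = 24, so x = 8.
Then 2E = 48 + 3·8 = 72, so E = 36, V = 2E/3 = 24, F = 6 + 8 = 14.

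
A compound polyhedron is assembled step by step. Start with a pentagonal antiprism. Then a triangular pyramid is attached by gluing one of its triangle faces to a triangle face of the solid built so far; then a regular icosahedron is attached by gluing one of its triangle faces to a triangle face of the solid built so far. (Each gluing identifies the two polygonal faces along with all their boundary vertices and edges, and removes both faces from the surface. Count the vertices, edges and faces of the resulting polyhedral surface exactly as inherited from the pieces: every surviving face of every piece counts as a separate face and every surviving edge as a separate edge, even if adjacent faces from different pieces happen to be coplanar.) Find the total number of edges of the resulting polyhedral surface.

A pentagonal antiprism: V=10, E=20, F=12.
Attach a triangular pyramid (V=4, E=6, F=4) along a 3-gon: merge 3 vertices and 3 edges, delete both glued faces → V=11, E=23, F=14.
Attach a regular icosahedron (V=12, E=30, F=20) along a 3-gon: merge 3 vertices and 3 edges, delete both glued faces → V=20, E=50, F=32.
Check: V − E + F = 20 − 50 + 32 = 2.

50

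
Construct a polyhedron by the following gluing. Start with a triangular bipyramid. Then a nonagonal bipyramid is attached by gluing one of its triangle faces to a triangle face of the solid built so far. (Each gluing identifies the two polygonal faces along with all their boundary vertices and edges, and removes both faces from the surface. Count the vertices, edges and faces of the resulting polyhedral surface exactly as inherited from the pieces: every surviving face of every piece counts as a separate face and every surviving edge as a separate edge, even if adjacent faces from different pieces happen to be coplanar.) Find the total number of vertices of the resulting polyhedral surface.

13

A triangular bipyramid: V=5, E=9, F=6.
Attach a nonagonal bipyramid (V=11, E=27, F=18) along a 3-gon: merge 3 vertices and 3 edges, delete both glued faces → V=13, E=33, F=22.
Check: V − E + F = 13 − 33 + 22 = 2.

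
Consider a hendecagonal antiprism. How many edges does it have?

44

An antiprism on an n-gon has two n-gon caps and 2n triangles: V = 2·11 = 22, E = 4·11 = 44, F = 2·11 + 2 = 24.
Check: V − E + F = 22 − 44 + 24 = 2.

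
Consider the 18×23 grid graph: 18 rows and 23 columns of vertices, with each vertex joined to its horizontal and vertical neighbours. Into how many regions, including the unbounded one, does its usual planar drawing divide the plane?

375

The grid has V = 18·23 = 414 vertices and E = 18·22 + 23·17 = 787 edges.
F = 2 − V + E = 2 − 414 + 787 = 375.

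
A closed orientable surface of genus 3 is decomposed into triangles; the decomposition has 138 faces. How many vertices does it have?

65

χ = 2 − 2·3 = -4, and every face is a triangle so 3F = 2E.
E = 3·138/2 = 207. Then V = -4 + E − F = -4 + 207 − 138 = 65.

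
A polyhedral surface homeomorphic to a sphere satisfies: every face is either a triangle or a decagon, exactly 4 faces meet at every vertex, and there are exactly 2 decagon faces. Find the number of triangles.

Let x be the number of triangles; then F = 2 + x.
Edge–face incidences: 2E = 10·2 + 3·x = 20 + 3x.
Every vertex has degree 4, so 4V = 2E.
Euler: V − E + F = 2 ⇒ (2E)/4 − E + (2 + x) = 2.
Multiply by 8: 2·(2E) − 4·(2E) + 8·(2 + x) = 16, i.e. 16 + 8x − 2·(20 + 3x) = 16.
Collecting terms: 2x − 24 = 16, so 2x = 40, so x = 20.
Then 2E = 20 + 3·20 = 80, so E = 40, V = 2E/4 = 20, F = 2 + 20 = 22.

20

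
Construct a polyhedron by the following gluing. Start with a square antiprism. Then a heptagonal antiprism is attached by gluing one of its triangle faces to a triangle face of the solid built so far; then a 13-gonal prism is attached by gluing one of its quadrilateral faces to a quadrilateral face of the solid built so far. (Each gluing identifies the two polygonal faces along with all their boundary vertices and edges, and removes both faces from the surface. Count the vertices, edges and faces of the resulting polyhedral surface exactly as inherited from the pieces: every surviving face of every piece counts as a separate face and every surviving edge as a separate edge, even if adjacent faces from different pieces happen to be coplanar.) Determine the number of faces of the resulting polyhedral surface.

37

A square antiprism: V=8, E=16, F=10.
Attach a heptagonal antiprism (V=14, E=28, F=16) along a 3-gon: merge 3 vertices and 3 edges, delete both glued faces → V=19, E=41, F=24.
Attach a 13-gonal prism (V=26, E=39, F=15) along a 4-gon: merge 4 vertices and 4 edges, delete both glued faces → V=41, E=76, F=37.
Check: V − E + F = 41 − 76 + 37 = 2.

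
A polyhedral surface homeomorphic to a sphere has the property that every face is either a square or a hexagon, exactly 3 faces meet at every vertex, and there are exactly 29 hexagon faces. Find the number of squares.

6

Let x be the number of squares; then F = 29 + x.
Edge–face incidences: 2E = 6·29 + 4·x = 174 + 4x.
Every vertex has degree 3, so 3V = 2E.
Euler: V − E + F = 2 ⇒ (2E)/3 − E + (29 + x) = 2.
Multiply by 6: 2·(2E) − 3·(2E) + 6·(29 + x) = 12, i.e. 174 + 6x − (174 + 4x) = 12.
Collecting terms: 2x = 12, so x = 6.
Then 2E = 174 + 4·6 = 198, so E = 99, V = 2E/3 = 66, F = 29 + 6 = 35.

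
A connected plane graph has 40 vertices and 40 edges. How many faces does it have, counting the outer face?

2

Euler's formula for a connected plane graph: V − E + F = 2, so F = 2 − 40 + 40 = 2.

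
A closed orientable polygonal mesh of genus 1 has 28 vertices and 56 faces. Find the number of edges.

84

For a closed orientable surface of genus 1, χ = 2 − 2·1 = 0.
E = V + F − (0) = 28 + 56 − (0) = 84.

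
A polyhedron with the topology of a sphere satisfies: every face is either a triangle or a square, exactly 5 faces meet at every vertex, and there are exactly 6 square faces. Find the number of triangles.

32

Let x be the number of triangles; then F = 6 + x.
Edge–face incidences: 2E = 4·6 + 3·x = 24 + 3x.
Every vertex has degree 5, so 5V = 2E.
Euler: V − E + F = 2 ⇒ (2E)/5 − E + (6 + x) = 2.
Multiply by 10: 2·(2E) − 5·(2E) + 10·(6 + x) = 20, i.e. 60 + 10x − 3·(24 + 3x) = 20.
Collecting terms: x − 12 = 20, so x = 32.
Then 2E = 24 + 3·32 = 120, so E = 60, V = 2E/5 = 24, F = 6 + 32 = 38.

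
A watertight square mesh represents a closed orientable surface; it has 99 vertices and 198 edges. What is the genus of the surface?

1

Every face is a square and each edge borders two faces, so 4F = 2·198, giving F = 99.
χ = V − E + F = 99 − 198 + 99 = 0.
For a closed orientable surface χ = 2 − 2g, so g = (2 − (0))/2 = 1.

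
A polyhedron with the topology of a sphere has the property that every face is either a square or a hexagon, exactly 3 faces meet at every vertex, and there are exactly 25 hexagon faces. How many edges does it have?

Let x be the number of squares; then F = 25 + x.
Edge–face incidences: 2E = 6·25 + 4·x = 150 + 4x.
Every vertex has degree 3, so 3V = 2E.
Euler: V − E + F = 2 ⇒ (2E)/3 − E + (25 + x) = 2.
Multiply by 6: 2·(2E) − 3·(2E) + 6·(25 + x) = 12, i.e. 150 + 6x − (150 + 4x) = 12.
Collecting terms: 2x = 12, so x = 6.
Then 2E = 150 + 4·6 = 174, so E = 87, V = 2E/3 = 58, F = 25 + 6 = 31.

87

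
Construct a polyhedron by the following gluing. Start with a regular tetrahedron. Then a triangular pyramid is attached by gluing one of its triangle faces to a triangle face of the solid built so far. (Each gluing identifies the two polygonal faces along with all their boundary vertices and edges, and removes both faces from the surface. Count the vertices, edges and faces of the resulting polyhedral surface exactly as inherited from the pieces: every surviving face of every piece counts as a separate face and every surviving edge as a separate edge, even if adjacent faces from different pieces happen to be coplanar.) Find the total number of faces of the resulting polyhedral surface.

6

A regular tetrahedron: V=4, E=6, F=4.
Attach a triangular pyramid (V=4, E=6, F=4) along a 3-gon: merge 3 vertices and 3 edges, delete both glued faces → V=5, E=9, F=6.
Check: V − E + F = 5 − 9 + 6 = 2.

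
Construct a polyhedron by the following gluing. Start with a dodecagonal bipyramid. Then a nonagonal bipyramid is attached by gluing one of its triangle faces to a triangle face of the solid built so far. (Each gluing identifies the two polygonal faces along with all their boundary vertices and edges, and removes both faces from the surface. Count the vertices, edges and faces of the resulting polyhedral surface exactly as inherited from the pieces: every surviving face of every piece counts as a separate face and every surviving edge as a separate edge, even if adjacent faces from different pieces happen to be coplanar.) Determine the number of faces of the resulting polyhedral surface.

40

A dodecagonal bipyramid: V=14, E=36, F=24.
Attach a nonagonal bipyramid (V=11, E=27, F=18) along a 3-gon: merge 3 vertices and 3 edges, delete both glued faces → V=22, E=60, F=40.
Check: V − E + F = 22 − 60 + 40 = 2.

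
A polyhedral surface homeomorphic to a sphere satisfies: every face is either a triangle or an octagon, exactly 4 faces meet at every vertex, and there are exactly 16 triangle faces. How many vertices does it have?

Let x be the number of octagons; then F = 16 + x.
Edge–face incidences: 2E = 3·16 + 8·x = 48 + 8x.
Every vertex has degree 4, so 4V = 2E.
Euler: V − E + F = 2 ⇒ (2E)/4 − E + (16 + x) = 2.
Multiply by 8: 2·(2E) − 4·(2E) + 8·(16 + x) = 16, i.e. 128 + 8x − 2·(48 + 8x) = 16.
Collecting terms: −8x + 32 = 16, so −8x = −16, so x = 2.
Then 2E = 48 + 8·2 = 64, so E = 32, V = 2E/4 = 16, F = 16 + 2 = 18.

16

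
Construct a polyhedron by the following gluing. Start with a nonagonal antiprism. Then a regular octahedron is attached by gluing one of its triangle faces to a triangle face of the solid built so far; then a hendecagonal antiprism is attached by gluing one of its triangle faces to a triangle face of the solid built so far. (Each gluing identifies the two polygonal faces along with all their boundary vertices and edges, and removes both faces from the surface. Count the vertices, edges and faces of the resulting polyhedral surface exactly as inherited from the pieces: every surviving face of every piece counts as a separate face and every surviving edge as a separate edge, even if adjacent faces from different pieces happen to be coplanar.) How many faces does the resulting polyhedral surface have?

48

A nonagonal antiprism: V=18, E=36, F=20.
Attach a regular octahedron (V=6, E=12, F=8) along a 3-gon: merge 3 vertices and 3 edges, delete both glued faces → V=21, E=45, F=26.
Attach a hendecagonal antiprism (V=22, E=44, F=24) along a 3-gon: merge 3 vertices and 3 edges, delete both glued faces → V=40, E=86, F=48.
Check: V − E + F = 40 − 86 + 48 = 2.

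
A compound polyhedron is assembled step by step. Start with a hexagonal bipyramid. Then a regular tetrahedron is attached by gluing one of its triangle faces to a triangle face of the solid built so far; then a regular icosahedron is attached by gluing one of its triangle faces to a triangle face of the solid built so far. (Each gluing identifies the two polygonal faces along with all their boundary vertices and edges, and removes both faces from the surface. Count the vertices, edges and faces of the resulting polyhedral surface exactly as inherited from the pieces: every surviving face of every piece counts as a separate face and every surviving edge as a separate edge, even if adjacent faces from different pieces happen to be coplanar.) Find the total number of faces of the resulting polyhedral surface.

A hexagonal bipyramid: V=8, E=18, F=12.
Attach a regular tetrahedron (V=4, E=6, F=4) along a 3-gon: merge 3 vertices and 3 edges, delete both glued faces → V=9, E=21, F=14.
Attach a regular icosahedron (V=12, E=30, F=20) along a 3-gon: merge 3 vertices and 3 edges, delete both glued faces → V=18, E=48, F=32.
Check: V − E + F = 18 − 48 + 32 = 2.

32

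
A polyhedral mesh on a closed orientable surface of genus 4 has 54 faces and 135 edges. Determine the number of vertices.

For a closed orientable surface of genus 4, χ = 2 − 2·4 = -6.
V = -6 + E − F = -6 + 135 − 54 = 75.

75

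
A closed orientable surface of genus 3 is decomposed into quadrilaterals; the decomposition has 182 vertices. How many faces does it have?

186

χ = 2 − 2·3 = -4, and every face is a square so 4F = 2E.
V − E + F = -4 with E = 4F/2 gives 182 − (4/2 − 1)·F = -4, so F = 186 and E = 372.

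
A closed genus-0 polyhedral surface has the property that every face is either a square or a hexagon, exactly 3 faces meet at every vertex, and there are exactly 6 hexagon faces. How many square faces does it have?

6

Let x be the number of squares; then F = 6 + x.
Edge–face incidences: 2E = 6·6 + 4·x = 36 + 4x.
Every vertex has degree 3, so 3V = 2E.
Euler: V − E + F = 2 ⇒ (2E)/3 − E + (6 + x) = 2.
Multiply by 6: 2·(2E) − 3·(2E) + 6·(6 + x) = 12, i.e. 36 + 6x − (36 + 4x) = 12.
Collecting terms: 2x = 12, so x = 6.
Then 2E = 36 + 4·6 = 60, so E = 30, V = 2E/3 = 20, F = 6 + 6 = 12.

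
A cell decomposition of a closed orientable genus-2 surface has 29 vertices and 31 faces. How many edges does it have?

62

For a closed orientable surface of genus 2, χ = 2 − 2·2 = -2.
E = V + F − (-2) = 29 + 31 − (-2) = 62.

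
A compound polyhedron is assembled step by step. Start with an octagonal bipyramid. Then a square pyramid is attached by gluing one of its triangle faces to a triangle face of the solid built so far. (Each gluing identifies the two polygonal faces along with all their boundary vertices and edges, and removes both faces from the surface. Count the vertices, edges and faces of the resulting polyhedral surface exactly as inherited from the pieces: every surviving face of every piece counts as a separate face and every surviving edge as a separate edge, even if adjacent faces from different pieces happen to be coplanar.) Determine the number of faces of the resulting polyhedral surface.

19

An octagonal bipyramid: V=10, E=24, F=16.
Attach a square pyramid (V=5, E=8, F=5) along a 3-gon: merge 3 vertices and 3 edges, delete both glued faces → V=12, E=29, F=19.
Check: V − E + F = 12 − 29 + 19 = 2.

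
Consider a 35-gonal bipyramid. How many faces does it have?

70

A bipyramid over an n-gon has 2n triangular faces and n + 2 vertices: V = 35 + 2 = 37, E = 3·35 = 105, F = 2·35 = 70.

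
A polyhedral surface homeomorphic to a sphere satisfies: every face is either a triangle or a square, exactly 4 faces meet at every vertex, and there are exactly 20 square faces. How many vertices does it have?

26

Let x be the number of triangles; then F = 20 + x.
Edge–face incidences: 2E = 4·20 + 3·x = 80 + 3x.
Every vertex has degree 4, so 4V = 2E.
Euler: V − E + F = 2 ⇒ (2E)/4 − E + (20 + x) = 2.
Multiply by 8: 2·(2E) − 4·(2E) + 8·(20 + x) = 16, i.e. 160 + 8x − 2·(80 + 3x) = 16.
Collecting terms: 2x = 16, so x = 8.
Then 2E = 80 + 3·8 = 104, so E = 52, V = 2E/4 = 26, F = 20 + 8 = 28.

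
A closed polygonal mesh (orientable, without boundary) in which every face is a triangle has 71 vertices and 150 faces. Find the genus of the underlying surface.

3

Every face is a triangle, so 2E = 3·150 = 450, giving E = 225.
χ = V − E + F = 71 − 225 + 150 = -4.
For a closed orientable surface χ = 2 − 2g, so g = (2 − (-4))/2 = 3.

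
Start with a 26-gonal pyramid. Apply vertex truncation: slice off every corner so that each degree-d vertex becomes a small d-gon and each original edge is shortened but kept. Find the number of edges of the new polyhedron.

156

The base solid has V = 27, E = 52, F = 27.
Truncation replaces each original edge-end by a new vertex, so V′ = 2E = 104.
Each original edge survives, and each old vertex of degree d contributes d new edges; summing degrees gives Σd = 2E, so E′ = E + 2E = 3E = 156.
Each original face survives and each original vertex becomes one new face: F′ = F + V = 54.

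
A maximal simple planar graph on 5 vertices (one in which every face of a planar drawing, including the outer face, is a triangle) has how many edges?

In a plane triangulation 3F = 2E and V − E + F = 2, so E = 3V − 6 = 3·5 − 6 = 9.

9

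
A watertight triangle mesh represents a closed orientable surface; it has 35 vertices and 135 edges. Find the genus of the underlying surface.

Every face is a triangle and each edge borders two faces, so 3F = 2·135, giving F = 90.
χ = V − E + F = 35 − 135 + 90 = -10.
For a closed orientable surface χ = 2 − 2g, so g = (2 − (-10))/2 = 6.

6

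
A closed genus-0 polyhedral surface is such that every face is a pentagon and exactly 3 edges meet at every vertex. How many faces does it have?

12

Each face has 5 edges and each edge borders two faces, so 2E = 5F.
Each vertex has degree 3, so 3V = 2E and hence V = 5F/3.
Euler: V − E + F = 2 ⇒ (5F/3) − (5F/2) + F = 2.
Multiply by 6: (10 − 15 + 6)F = 12, i.e. 1F = 12.
So F = 12, E = 5·12/2 = 30, V = 5·12/3 = 20.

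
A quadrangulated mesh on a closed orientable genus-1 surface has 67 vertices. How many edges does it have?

χ = 2 − 2·1 = 0, and every face is a square so 4F = 2E.
V − E + F = 0 with E = 4F/2 gives 67 − (4/2 − 1)·F = 0, so F = 67 and E = 134.

134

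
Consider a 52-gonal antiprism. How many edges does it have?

208

An antiprism on an n-gon has two n-gon caps and 2n triangles: V = 2·52 = 104, E = 4·52 = 208, F = 2·52 + 2 = 106.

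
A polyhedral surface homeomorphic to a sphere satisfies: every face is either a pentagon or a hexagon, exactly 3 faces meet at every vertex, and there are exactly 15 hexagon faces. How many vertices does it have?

Let x be the number of pentagons; then F = 15 + x.
Edge–face incidences: 2E = 6·15 + 5·x = 90 + 5x.
Every vertex has degree 3, so 3V = 2E.
Euler: V − E + F = 2 ⇒ (2E)/3 − E + (15 + x) = 2.
Multiply by 6: 2·(2E) − 3·(2E) + 6·(15 + x) = 12, i.e. 90 + 6x − (90 + 5x) = 12.
Collecting terms: x = 12.
Then 2E = 90 + 5·12 = 150, so E = 75, V = 2E/3 = 50, F = 15 + 12 = 27.

50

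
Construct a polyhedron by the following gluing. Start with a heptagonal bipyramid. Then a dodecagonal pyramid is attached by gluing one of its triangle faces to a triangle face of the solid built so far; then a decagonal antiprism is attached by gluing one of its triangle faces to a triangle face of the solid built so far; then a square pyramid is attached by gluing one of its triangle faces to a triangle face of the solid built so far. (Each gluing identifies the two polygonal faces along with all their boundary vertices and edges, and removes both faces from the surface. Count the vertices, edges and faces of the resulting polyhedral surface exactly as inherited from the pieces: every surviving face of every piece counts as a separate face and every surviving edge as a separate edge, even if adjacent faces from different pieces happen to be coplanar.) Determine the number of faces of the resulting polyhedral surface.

48

A heptagonal bipyramid: V=9, E=21, F=14.
Attach a dodecagonal pyramid (V=13, E=24, F=13) along a 3-gon: merge 3 vertices and 3 edges, delete both glued faces → V=19, E=42, F=25.
Attach a decagonal antiprism (V=20, E=40, F=22) along a 3-gon: merge 3 vertices and 3 edges, delete both glued faces → V=36, E=79, F=45.
Attach a square pyramid (V=5, E=8, F=5) along a 3-gon: merge 3 vertices and 3 edges, delete both glued faces → V=38, E=84, F=48.
Check: V − E + F = 38 − 84 + 48 = 2.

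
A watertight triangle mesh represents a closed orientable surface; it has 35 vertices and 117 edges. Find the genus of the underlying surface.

Every face is a triangle and each edge borders two faces, so 3F = 2·117, giving F = 78.
χ = V − E + F = 35 − 117 + 78 = -4.
For a closed orientable surface χ = 2 − 2g, so g = (2 − (-4))/2 = 3.

3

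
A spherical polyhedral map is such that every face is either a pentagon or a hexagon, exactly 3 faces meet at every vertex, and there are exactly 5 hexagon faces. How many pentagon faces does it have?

Let x be the number of pentagons; then F = 5 + x.
Edge–face incidences: 2E = 6·5 + 5·x = 30 + 5x.
Every vertex has degree 3, so 3V = 2E.
Euler: V − E + F = 2 ⇒ (2E)/3 − E + (5 + x) = 2.
Multiply by 6: 2·(2E) − 3·(2E) + 6·(5 + x) = 12, i.e. 30 + 6x − (30 + 5x) = 12.
Collecting terms: x = 12.
Then 2E = 30 + 5·12 = 90, so E = 45, V = 2E/3 = 30, F = 5 + 12 = 17.

12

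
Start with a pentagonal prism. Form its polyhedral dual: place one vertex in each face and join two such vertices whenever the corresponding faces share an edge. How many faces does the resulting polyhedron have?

10

The base solid has V = 10, E = 15, F = 7.
The dual swaps V and F and preserves E: V′ = F = 7, E′ = E = 15, F′ = V = 10.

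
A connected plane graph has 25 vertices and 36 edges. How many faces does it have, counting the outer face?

Euler's formula for a connected plane graph: V − E + F = 2, so F = 2 − 25 + 36 = 13.

13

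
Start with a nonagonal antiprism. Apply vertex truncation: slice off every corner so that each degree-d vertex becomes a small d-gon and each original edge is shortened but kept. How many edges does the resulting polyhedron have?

The base solid has V = 18, E = 36, F = 20.
Truncation replaces each original edge-end by a new vertex, so V′ = 2E = 72.
Each original edge survives, and each old vertex of degree d contributes d new edges; summing degrees gives Σd = 2E, so E′ = E + 2E = 3E = 108.
Each original face survives and each original vertex becomes one new face: F′ = F + V = 38.

108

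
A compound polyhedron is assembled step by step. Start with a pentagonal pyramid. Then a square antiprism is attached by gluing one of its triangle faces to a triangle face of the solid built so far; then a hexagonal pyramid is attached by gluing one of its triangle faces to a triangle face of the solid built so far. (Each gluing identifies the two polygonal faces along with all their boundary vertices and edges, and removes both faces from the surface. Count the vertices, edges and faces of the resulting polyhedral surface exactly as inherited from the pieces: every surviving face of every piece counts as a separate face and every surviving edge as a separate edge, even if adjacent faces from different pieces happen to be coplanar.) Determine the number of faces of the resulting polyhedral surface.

A pentagonal pyramid: V=6, E=10, F=6.
Attach a square antiprism (V=8, E=16, F=10) along a 3-gon: merge 3 vertices and 3 edges, delete both glued faces → V=11, E=23, F=14.
Attach a hexagonal pyramid (V=7, E=12, F=7) along a 3-gon: merge 3 vertices and 3 edges, delete both glued faces → V=15, E=32, F=19.
Check: V − E + F = 15 − 32 + 19 = 2.

19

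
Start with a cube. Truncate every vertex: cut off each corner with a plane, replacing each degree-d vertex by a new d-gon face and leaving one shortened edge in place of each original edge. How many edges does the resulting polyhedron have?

The base solid has V = 8, E = 12, F = 6.
Truncation replaces each original edge-end by a new vertex, so V′ = 2E = 24.
Each original edge survives, and each old vertex of degree d contributes d new edges; summing degrees gives Σd = 2E, so E′ = E + 2E = 3E = 36.
Each original face survives and each original vertex becomes one new face: F′ = F + V = 14.

36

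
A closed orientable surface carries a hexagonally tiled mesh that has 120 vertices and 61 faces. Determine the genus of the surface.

2

Every face is a hexagon, so 2E = 6·61 = 366, giving E = 183.
χ = V − E + F = 120 − 183 + 61 = -2.
For a closed orientable surface χ = 2 − 2g, so g = (2 − (-2))/2 = 2.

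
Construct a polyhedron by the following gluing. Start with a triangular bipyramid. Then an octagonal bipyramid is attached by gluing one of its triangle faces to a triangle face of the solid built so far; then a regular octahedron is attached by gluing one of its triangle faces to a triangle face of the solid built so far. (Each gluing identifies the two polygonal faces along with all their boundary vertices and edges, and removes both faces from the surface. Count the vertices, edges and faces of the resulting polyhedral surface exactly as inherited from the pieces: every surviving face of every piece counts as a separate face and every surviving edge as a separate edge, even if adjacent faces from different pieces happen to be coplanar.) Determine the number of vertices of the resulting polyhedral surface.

A triangular bipyramid: V=5, E=9, F=6.
Attach an octagonal bipyramid (V=10, E=24, F=16) along a 3-gon: merge 3 vertices and 3 edges, delete both glued faces → V=12, E=30, F=20.
Attach a regular octahedron (V=6, E=12, F=8) along a 3-gon: merge 3 vertices and 3 edges, delete both glued faces → V=15, E=39, F=26.
Check: V − E + F = 15 − 39 + 26 = 2.

15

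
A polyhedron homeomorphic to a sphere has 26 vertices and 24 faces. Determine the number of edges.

Here V − E + F = 2.
E = V + F − (2) = 26 + 24 − (2) = 48.

48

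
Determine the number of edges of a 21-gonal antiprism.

84

An antiprism on an n-gon has two n-gon caps and 2n triangles: V = 2·21 = 42, E = 4·21 = 84, F = 2·21 + 2 = 44.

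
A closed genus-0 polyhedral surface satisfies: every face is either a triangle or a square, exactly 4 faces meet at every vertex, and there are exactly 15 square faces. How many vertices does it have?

Let x be the number of triangles; then F = 15 + x.
Edge–face incidences: 2E = 4·15 + 3·x = 60 + 3x.
Every vertex has degree 4, so 4V = 2E.
Euler: V − E + F = 2 ⇒ (2E)/4 − E + (15 + x) = 2.
Multiply by 8: 2·(2E) − 4·(2E) + 8·(15 + x) = 16, i.e. 120 + 8x − 2·(60 + 3x) = 16.
Collecting terms: 2x = 16, so x = 8.
Then 2E = 60 + 3·8 = 84, so E = 42, V = 2E/4 = 21, F = 15 + 8 = 23.

21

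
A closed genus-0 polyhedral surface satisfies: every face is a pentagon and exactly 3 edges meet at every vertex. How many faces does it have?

12

Each face has 5 edges and each edge borders two faces, so 2E = 5F.
Each vertex has degree 3, so 3V = 2E and hence V = 5F/3.
Euler: V − E + F = 2 ⇒ (5F/3) − (5F/2) + F = 2.
Multiply by 6: (10 − 15 + 6)F = 12, i.e. 1F = 12.
So F = 12, E = 5·12/2 = 30, V = 5·12/3 = 20.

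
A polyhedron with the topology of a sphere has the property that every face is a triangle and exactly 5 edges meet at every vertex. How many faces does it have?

Each face has 3 edges and each edge borders two faces, so 2E = 3F.
Each vertex has degree 5, so 5V = 2E and hence V = 3F/5.
Euler: V − E + F = 2 ⇒ (3F/5) − (3F/2) + F = 2.
Multiply by 10: (6 − 15 + 10)F = 20, i.e. 1F = 20.
So F = 20, E = 3·20/2 = 30, V = 3·20/5 = 12.

20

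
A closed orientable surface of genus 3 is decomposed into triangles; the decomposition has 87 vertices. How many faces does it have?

182

χ = 2 − 2·3 = -4, and every face is a triangle so 3F = 2E.
V − E + F = -4 with E = 3F/2 gives 87 − (3/2 − 1)·F = -4, so F = 182 and E = 273.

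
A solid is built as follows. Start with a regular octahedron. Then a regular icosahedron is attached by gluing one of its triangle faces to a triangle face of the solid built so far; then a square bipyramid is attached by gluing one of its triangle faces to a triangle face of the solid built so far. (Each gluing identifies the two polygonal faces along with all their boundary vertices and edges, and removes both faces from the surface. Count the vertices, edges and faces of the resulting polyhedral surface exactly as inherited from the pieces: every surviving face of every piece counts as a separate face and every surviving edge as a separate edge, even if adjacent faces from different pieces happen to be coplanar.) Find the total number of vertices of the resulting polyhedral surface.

18

A regular octahedron: V=6, E=12, F=8.
Attach a regular icosahedron (V=12, E=30, F=20) along a 3-gon: merge 3 vertices and 3 edges, delete both glued faces → V=15, E=39, F=26.
Attach a square bipyramid (V=6, E=12, F=8) along a 3-gon: merge 3 vertices and 3 edges, delete both glued faces → V=18, E=48, F=32.
Check: V − E + F = 18 − 48 + 32 = 2.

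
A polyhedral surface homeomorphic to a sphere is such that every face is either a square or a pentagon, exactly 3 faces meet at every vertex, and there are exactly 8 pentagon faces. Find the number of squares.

2

Let x be the number of squares; then F = 8 + x.
Edge–face incidences: 2E = 5·8 + 4·x = 40 + 4x.
Every vertex has degree 3, so 3V = 2E.
Euler: V − E + F = 2 ⇒ (2E)/3 − E + (8 + x) = 2.
Multiply by 6: 2·(2E) − 3·(2E) + 6·(8 + x) = 12, i.e. 48 + 6x − (40 + 4x) = 12.
Collecting terms: 2x + 8 = 12, so 2x = 4, so x = 2.
Then 2E = 40 + 4·2 = 48, so E = 24, V = 2E/3 = 16, F = 8 + 2 = 10.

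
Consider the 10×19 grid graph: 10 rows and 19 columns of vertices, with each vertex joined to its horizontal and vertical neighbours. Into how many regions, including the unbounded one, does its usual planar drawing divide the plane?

The grid has V = 10·19 = 190 vertices and E = 10·18 + 19·9 = 351 edges.
F = 2 − V + E = 2 − 190 + 351 = 163.

163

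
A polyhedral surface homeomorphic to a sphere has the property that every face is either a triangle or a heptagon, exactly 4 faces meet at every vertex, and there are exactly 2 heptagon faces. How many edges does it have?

Let x be the number of triangles; then F = 2 + x.
Edge–face incidences: 2E = 7·2 + 3·x = 14 + 3x.
Every vertex has degree 4, so 4V = 2E.
Euler: V − E + F = 2 ⇒ (2E)/4 − E + (2 + x) = 2.
Multiply by 8: 2·(2E) − 4·(2E) + 8·(2 + x) = 16, i.e. 16 + 8x − 2·(14 + 3x) = 16.
Collecting terms: 2x − 12 = 16, so 2x = 28, so x = 14.
Then 2E = 14 + 3·14 = 56, so E = 28, V = 2E/4 = 14, F = 2 + 14 = 16.

28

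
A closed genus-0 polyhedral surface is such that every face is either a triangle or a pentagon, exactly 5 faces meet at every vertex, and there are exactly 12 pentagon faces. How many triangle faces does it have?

80

Let x be the number of triangles; then F = 12 + x.
Edge–face incidences: 2E = 5·12 + 3·x = 60 + 3x.
Every vertex has degree 5, so 5V = 2E.
Euler: V − E + F = 2 ⇒ (2E)/5 − E + (12 + x) = 2.
Multiply by 10: 2·(2E) − 5·(2E) + 10·(12 + x) = 20, i.e. 120 + 10x − 3·(60 + 3x) = 20.
Collecting terms: x − 60 = 20, so x = 80.
Then 2E = 60 + 3·80 = 300, so E = 150, V = 2E/5 = 60, F = 12 + 80 = 92.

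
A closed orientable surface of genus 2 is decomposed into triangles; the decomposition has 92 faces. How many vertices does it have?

44

χ = 2 − 2·2 = -2, and every face is a triangle so 3F = 2E.
E = 3·92/2 = 138. Then V = -2 + E − F = -2 + 138 − 92 = 44.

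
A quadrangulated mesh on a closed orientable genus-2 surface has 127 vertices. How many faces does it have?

χ = 2 − 2·2 = -2, and every face is a square so 4F = 2E.
V − E + F = -2 with E = 4F/2 gives 127 − (4/2 − 1)·F = -2, so F = 129 and E = 258.

129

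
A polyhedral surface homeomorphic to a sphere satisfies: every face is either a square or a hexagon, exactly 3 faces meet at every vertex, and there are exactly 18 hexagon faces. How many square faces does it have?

6

Let x be the number of squares; then F = 18 + x.
Edge–face incidences: 2E = 6·18 + 4·x = 108 + 4x.
Every vertex has degree 3, so 3V = 2E.
Euler: V − E + F = 2 ⇒ (2E)/3 − E + (18 + x) = 2.
Multiply by 6: 2·(2E) − 3·(2E) + 6·(18 + x) = 12, i.e. 108 + 6x − (108 + 4x) = 12.
Collecting terms: 2x = 12, so x = 6.
Then 2E = 108 + 4·6 = 132, so E = 66, V = 2E/3 = 44, F = 18 + 6 = 24.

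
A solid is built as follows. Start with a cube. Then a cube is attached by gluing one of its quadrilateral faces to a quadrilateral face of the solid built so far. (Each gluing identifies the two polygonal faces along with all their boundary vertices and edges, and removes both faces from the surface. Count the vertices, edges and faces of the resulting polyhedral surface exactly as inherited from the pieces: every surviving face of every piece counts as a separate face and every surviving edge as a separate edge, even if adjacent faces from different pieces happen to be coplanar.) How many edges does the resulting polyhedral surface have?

20

A cube: V=8, E=12, F=6.
Attach a cube (V=8, E=12, F=6) along a 4-gon: merge 4 vertices and 4 edges, delete both glued faces → V=12, E=20, F=10.
Check: V − E + F = 12 − 20 + 10 = 2.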